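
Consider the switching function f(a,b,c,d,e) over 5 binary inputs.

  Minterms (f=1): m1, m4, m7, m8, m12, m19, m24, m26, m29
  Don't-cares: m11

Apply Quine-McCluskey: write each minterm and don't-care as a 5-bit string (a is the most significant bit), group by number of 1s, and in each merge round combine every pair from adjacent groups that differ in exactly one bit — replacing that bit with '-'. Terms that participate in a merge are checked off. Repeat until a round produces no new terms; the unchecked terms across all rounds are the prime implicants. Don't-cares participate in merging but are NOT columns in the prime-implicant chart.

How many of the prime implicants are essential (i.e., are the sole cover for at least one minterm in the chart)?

Round 0: 00001 00100✓ 00111 01000✓ 01011 01100✓ 10011 11000✓ 11010✓ 11101
Round 1: -1000 0-100 01-00 110-0
PIs = {-1000, 0-100, 00001, 00111, 01-00, 01011, 10011, 110-0, 11101}
Coverage chart:
  m1: 00001 ←essential
  m4: 0-100 ←essential
  m7: 00111 ←essential
  m8: -1000,01-00
  m12: 0-100,01-00
  m19: 10011 ←essential
  m24: -1000,110-0
  m26: 110-0 ←essential
  m29: 11101 ←essential
Essential: 0-100, 00001, 00111, 10011, 110-0, 11101

6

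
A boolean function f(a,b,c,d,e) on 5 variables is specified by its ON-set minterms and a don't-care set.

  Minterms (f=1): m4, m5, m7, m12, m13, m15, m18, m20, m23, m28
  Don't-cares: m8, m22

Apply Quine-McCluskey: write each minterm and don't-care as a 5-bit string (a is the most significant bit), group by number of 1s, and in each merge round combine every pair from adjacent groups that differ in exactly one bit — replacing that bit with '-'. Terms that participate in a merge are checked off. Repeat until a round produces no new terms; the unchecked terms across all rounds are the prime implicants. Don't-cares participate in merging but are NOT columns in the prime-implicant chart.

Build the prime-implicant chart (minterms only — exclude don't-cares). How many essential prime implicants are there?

size-2^0 implicants → 00100(✓)  00101(✓)  00111(✓)  01000(✓)  01100(✓)  01101(✓)  01111(✓)  10010(✓)  10100(✓)  10110(✓)  10111(✓)  11100(✓)
size-2^1 implicants → -0100(✓)  -0111  -1100(✓)  0-100(✓)  0-101(✓)  0-111(✓)  001-1(✓)  0010-(✓)  01-00  011-1(✓)  0110-(✓)  1-100(✓)  10-10  101-0  1011-
size-2^2 implicants → --100  0-1-1  0-10-
Unchecked terms (primes): --100, -0111, 0-1-1, 0-10-, 01-00, 10-10, 101-0, 1011-
Minterm coverage:
  m4 ⊆ --100,0-10-
  m5 ⊆ 0-1-1,0-10-
  m7 ⊆ -0111,0-1-1
  m12 ⊆ --100,0-10-,01-00
  m13 ⊆ 0-1-1,0-10-
  m15 ⊆ 0-1-1 [E]
  m18 ⊆ 10-10 [E]
  m20 ⊆ --100,101-0
  m23 ⊆ -0111,1011-
  m28 ⊆ --100 [E]
E = {--100, 0-1-1, 10-10}

3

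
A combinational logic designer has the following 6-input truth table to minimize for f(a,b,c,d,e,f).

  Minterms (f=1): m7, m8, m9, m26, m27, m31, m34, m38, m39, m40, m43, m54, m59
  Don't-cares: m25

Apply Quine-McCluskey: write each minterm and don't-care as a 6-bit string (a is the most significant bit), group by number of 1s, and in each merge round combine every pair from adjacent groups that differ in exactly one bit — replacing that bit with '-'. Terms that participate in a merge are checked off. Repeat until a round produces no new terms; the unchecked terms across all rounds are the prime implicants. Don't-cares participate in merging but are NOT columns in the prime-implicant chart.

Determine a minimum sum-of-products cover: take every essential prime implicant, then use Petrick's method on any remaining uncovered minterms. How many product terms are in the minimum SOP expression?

8

Round 0: 000111✓ 001000✓ 001001✓ 011001✓ 011010✓ 011011✓ 011111✓ 100010✓ 100110✓ 100111✓ 101000✓ 101011✓ 110110✓ 111011✓
Round 1: -00111 -01000 -11011 0-1001 00100- 011-11 0110-1 01101- 1-0110 1-1011 100-10 10011-
PIs = {-00111, -01000, -11011, 0-1001, 00100-, 011-11, 0110-1, 01101-, 1-0110, 1-1011, 100-10, 10011-}
Coverage chart:
  m7: -00111 ←essential
  m8: -01000,00100-
  m9: 0-1001,00100-
  m26: 01101- ←essential
  m27: -11011,011-11,0110-1,01101-
  m31: 011-11 ←essential
  m34: 100-10 ←essential
  m38: 1-0110,100-10,10011-
  m39: -00111,10011-
  m40: -01000 ←essential
  m43: 1-1011 ←essential
  m54: 1-0110 ←essential
  m59: -11011,1-1011
Essential: -00111, -01000, 011-11, 01101-, 1-0110, 1-1011, 100-10
Petrick residual → 0-1001
Min cover (8 terms): b'c'def + b'cd'e'f' + a'cd'e'f + a'bcef + a'bcd'e + ac'def' + acd'ef + ab'c'ef'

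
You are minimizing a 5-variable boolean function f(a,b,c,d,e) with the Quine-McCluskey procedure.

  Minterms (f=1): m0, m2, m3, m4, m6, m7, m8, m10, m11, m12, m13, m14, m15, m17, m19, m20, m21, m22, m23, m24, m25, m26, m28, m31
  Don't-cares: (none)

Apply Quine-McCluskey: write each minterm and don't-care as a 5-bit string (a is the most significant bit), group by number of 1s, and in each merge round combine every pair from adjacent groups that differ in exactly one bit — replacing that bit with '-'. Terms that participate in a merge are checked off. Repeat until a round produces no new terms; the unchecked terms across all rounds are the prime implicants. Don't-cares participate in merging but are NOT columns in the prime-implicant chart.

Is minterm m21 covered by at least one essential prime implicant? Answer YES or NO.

NO

[col 0] 00000*, 00010*, 00011*, 00100*, 00110*, 00111*, 01000*, 01010*, 01011*, 01100*, 01101*, 01110*, 01111*, 10001*, 10011*, 10100*, 10101*, 10110*, 10111*, 11000*, 11001*, 11010*, 11100*, 11111*
[col 1] -0011*, -0100*, -0110*, -0111*, -1000*, -1010*, -1100*, -1111*, 0-000*, 0-010*, 0-011*, 0-100*, 0-110*, 0-111*, 00-00*, 00-10*, 00-11*, 000-0*, 0001-*, 001-0*, 0011-*, 01-00*, 01-10*, 01-11*, 010-0*, 0101-*, 011-0*, 011-1*, 0110-*, 0111-*, 1-001, 1-100*, 1-111*, 10-01*, 10-11*, 100-1*, 101-0*, 101-1*, 1010-*, 1011-*, 11-00*, 110-0*, 1100-
[col 2] --100, --111, -0-11, -01-0, -011-, -1-00, -10-0, 0--00*, 0--10*, 0--11*, 0-0-0*, 0-01-*, 0-1-0*, 0-11-*, 00--0*, 00-1-*, 01--0*, 01-1-*, 011--, 10--1, 101--
[col 3] 0---0, 0--1-
Prime implicants: --100, --111, -0-11, -01-0, -011-, -1-00, -10-0, 0---0, 0--1-, 011--, 1-001, 10--1, 101--, 1100-
PI chart (minterm → PIs covering it):
  0 | 0---0  (sole → essential)
  2 | 0---0,0--1-
  3 | -0-11,0--1-
  4 | --100,-01-0,0---0
  6 | -01-0,-011-,0---0,0--1-
  7 | --111,-0-11,-011-,0--1-
  8 | -1-00,-10-0,0---0
  10 | -10-0,0---0,0--1-
  11 | 0--1-  (sole → essential)
  12 | --100,-1-00,0---0,011--
  13 | 011--  (sole → essential)
  14 | 0---0,0--1-,011--
  15 | --111,0--1-,011--
  17 | 1-001,10--1
  19 | -0-11,10--1
  20 | --100,-01-0,101--
  21 | 10--1,101--
  22 | -01-0,-011-,101--
  23 | --111,-0-11,-011-,10--1,101--
  24 | -1-00,-10-0,1100-
  25 | 1-001,1100-
  26 | -10-0  (sole → essential)
  28 | --100,-1-00
  31 | --111  (sole → essential)
Essential prime implicants: --111, -10-0, 0---0, 0--1-, 011--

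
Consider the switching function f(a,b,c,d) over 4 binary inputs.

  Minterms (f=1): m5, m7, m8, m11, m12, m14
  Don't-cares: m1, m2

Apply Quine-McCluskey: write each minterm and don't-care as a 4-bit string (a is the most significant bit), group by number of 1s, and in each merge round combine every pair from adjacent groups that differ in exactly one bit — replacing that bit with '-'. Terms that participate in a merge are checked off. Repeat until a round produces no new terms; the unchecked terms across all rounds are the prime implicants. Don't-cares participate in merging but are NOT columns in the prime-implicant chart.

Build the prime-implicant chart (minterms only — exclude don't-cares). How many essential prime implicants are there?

[col 0] 0001*, 0010, 0101*, 0111*, 1000*, 1011, 1100*, 1110*
[col 1] 0-01, 01-1, 1-00, 11-0
Prime implicants: 0-01, 0010, 01-1, 1-00, 1011, 11-0
PI chart (minterm → PIs covering it):
  5 | 0-01,01-1
  7 | 01-1  (sole → essential)
  8 | 1-00  (sole → essential)
  11 | 1011  (sole → essential)
  12 | 1-00,11-0
  14 | 11-0  (sole → essential)
Essential prime implicants: 01-1, 1-00, 1011, 11-0

4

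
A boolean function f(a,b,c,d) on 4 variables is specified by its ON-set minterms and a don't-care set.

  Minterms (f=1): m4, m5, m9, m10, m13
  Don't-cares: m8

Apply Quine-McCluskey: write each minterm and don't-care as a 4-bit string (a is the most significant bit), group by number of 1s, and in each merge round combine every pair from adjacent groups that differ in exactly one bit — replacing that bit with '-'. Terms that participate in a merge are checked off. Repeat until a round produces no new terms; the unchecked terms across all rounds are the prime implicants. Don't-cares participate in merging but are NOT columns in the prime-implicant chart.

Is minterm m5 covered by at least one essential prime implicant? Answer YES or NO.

Round 0: 0100✓ 0101✓ 1000✓ 1001✓ 1010✓ 1101✓
Round 1: -101 010- 1-01 10-0 100-
PIs = {-101, 010-, 1-01, 10-0, 100-}
Coverage chart:
  m4: 010- ←essential
  m5: -101,010-
  m9: 1-01,100-
  m10: 10-0 ←essential
  m13: -101,1-01
Essential: 010-, 10-0

YES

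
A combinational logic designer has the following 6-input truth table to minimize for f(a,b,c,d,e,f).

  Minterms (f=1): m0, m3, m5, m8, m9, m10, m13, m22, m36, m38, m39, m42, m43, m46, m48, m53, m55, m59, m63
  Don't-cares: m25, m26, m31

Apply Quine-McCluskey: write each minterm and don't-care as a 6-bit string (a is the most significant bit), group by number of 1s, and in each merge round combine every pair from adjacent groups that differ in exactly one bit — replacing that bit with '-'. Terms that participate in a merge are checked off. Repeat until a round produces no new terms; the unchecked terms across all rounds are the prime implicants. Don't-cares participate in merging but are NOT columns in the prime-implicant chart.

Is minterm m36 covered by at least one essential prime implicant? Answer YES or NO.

YES

Round 0: 000000✓ 000011 000101✓ 001000✓ 001001✓ 001010✓ 001101✓ 010110 011001✓ 011010✓ 011111✓ 100100✓ 100110✓ 100111✓ 101010✓ 101011✓ 101110✓ 110000 110101✓ 110111✓ 111011✓ 111111✓
Round 1: -01010 -11111 0-1001 0-1010 00-000 00-101 001-01 0010-0 00100- 1-0111 1-1011 10-110 1001-0 10011- 101-10 10101- 11-111 1101-1 111-11
PIs = {-01010, -11111, 0-1001, 0-1010, 00-000, 00-101, 000011, 001-01, 0010-0, 00100-, 010110, 1-0111, 1-1011, 10-110, 1001-0, 10011-, 101-10, 10101-, 11-111, 110000, 1101-1, 111-11}
Coverage chart:
  m0: 00-000 ←essential
  m3: 000011 ←essential
  m5: 00-101 ←essential
  m8: 00-000,0010-0,00100-
  m9: 0-1001,001-01,00100-
  m10: -01010,0-1010,0010-0
  m13: 00-101,001-01
  m22: 010110 ←essential
  m36: 1001-0 ←essential
  m38: 10-110,1001-0,10011-
  m39: 1-0111,10011-
  m42: -01010,101-10,10101-
  m43: 1-1011,10101-
  m46: 10-110,101-10
  m48: 110000 ←essential
  m53: 1101-1 ←essential
  m55: 1-0111,11-111,1101-1
  m59: 1-1011,111-11
  m63: -11111,11-111,111-11
Essential: 00-000, 00-101, 000011, 010110, 1001-0, 110000, 1101-1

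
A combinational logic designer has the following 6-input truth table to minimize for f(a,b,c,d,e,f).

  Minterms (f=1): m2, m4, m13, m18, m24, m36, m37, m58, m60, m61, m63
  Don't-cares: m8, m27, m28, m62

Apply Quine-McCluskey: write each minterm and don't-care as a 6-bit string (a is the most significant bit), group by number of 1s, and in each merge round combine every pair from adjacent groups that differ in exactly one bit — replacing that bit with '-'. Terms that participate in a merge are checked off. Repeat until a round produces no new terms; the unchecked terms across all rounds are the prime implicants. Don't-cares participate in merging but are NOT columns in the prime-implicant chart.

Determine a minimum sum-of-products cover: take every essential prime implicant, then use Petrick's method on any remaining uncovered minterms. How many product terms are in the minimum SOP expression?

7

Round 0: 000010✓ 000100✓ 001000✓ 001101 010010✓ 011000✓ 011011 011100✓ 100100✓ 100101✓ 111010✓ 111100✓ 111101✓ 111110✓ 111111✓
Round 1: -00100 -11100 0-0010 0-1000 011-00 10010- 111-10 1111-0✓ 1111-1✓ 11110-✓ 11111-✓
Round 2: 1111--
PIs = {-00100, -11100, 0-0010, 0-1000, 001101, 011-00, 011011, 10010-, 111-10, 1111--}
Coverage chart:
  m2: 0-0010 ←essential
  m4: -00100 ←essential
  m13: 001101 ←essential
  m18: 0-0010 ←essential
  m24: 0-1000,011-00
  m36: -00100,10010-
  m37: 10010- ←essential
  m58: 111-10 ←essential
  m60: -11100,1111--
  m61: 1111-- ←essential
  m63: 1111-- ←essential
Essential: -00100, 0-0010, 001101, 10010-, 111-10, 1111--
Petrick residual → 0-1000
Min cover (7 terms): b'c'de'f' + a'c'd'ef' + a'cd'e'f' + a'b'cde'f + ab'c'de' + abcef' + abcd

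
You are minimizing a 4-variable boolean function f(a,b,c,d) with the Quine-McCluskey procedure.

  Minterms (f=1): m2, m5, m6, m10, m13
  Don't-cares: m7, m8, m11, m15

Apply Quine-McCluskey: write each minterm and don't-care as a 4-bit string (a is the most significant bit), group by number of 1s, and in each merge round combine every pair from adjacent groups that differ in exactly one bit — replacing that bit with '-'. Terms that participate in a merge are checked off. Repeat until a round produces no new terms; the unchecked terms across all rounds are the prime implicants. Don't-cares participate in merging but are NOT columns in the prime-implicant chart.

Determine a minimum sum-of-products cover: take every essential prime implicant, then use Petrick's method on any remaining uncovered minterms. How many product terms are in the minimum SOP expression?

3

Round 0: 0010✓ 0101✓ 0110✓ 0111✓ 1000✓ 1010✓ 1011✓ 1101✓ 1111✓
Round 1: -010 -101✓ -111✓ 0-10 01-1✓ 011- 1-11 10-0 101- 11-1✓
Round 2: -1-1
PIs = {-010, -1-1, 0-10, 011-, 1-11, 10-0, 101-}
Coverage chart:
  m2: -010,0-10
  m5: -1-1 ←essential
  m6: 0-10,011-
  m10: -010,10-0,101-
  m13: -1-1 ←essential
Essential: -1-1
Petrick residual → -010, 0-10
Min cover (3 terms): b'cd' + bd + a'cd'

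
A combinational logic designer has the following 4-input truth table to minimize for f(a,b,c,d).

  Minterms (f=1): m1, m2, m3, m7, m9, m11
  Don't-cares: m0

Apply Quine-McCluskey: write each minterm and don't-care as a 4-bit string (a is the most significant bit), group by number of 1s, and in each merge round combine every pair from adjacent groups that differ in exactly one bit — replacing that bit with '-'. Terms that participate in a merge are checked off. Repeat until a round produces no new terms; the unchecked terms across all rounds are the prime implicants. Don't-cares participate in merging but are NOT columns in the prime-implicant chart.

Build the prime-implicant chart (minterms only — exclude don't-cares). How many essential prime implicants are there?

3

size-2^0 implicants → 0000(✓)  0001(✓)  0010(✓)  0011(✓)  0111(✓)  1001(✓)  1011(✓)
size-2^1 implicants → -001(✓)  -011(✓)  0-11  00-0(✓)  00-1(✓)  000-(✓)  001-(✓)  10-1(✓)
size-2^2 implicants → -0-1  00--
Unchecked terms (primes): -0-1, 0-11, 00--
Minterm coverage:
  m1 ⊆ -0-1,00--
  m2 ⊆ 00-- [E]
  m3 ⊆ -0-1,0-11,00--
  m7 ⊆ 0-11 [E]
  m9 ⊆ -0-1 [E]
  m11 ⊆ -0-1 [E]
E = {-0-1, 0-11, 00--}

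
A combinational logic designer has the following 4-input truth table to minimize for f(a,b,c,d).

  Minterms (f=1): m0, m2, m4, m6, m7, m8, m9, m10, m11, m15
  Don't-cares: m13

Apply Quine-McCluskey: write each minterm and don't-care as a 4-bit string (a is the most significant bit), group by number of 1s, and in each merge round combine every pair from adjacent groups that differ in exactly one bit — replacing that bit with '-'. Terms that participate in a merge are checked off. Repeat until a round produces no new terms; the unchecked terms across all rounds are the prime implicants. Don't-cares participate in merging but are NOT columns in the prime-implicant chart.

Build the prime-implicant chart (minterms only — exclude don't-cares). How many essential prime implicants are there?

Round 0: 0000✓ 0010✓ 0100✓ 0110✓ 0111✓ 1000✓ 1001✓ 1010✓ 1011✓ 1101✓ 1111✓
Round 1: -000✓ -010✓ -111 0-00✓ 0-10✓ 00-0✓ 01-0✓ 011- 1-01✓ 1-11✓ 10-0✓ 10-1✓ 100-✓ 101-✓ 11-1✓
Round 2: -0-0 0--0 1--1 10--
PIs = {-0-0, -111, 0--0, 011-, 1--1, 10--}
Coverage chart:
  m0: -0-0,0--0
  m2: -0-0,0--0
  m4: 0--0 ←essential
  m6: 0--0,011-
  m7: -111,011-
  m8: -0-0,10--
  m9: 1--1,10--
  m10: -0-0,10--
  m11: 1--1,10--
  m15: -111,1--1
Essential: 0--0

1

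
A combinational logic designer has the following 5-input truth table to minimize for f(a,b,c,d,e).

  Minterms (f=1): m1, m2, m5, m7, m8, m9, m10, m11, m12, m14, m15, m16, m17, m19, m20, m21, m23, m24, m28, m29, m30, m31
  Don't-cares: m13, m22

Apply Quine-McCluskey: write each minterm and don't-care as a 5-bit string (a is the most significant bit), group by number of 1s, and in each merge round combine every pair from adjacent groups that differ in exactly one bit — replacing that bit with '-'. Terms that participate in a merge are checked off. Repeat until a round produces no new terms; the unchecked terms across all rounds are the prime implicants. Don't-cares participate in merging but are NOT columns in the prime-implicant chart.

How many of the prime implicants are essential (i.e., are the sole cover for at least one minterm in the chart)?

4

size-2^0 implicants → 00001(✓)  00010(✓)  00101(✓)  00111(✓)  01000(✓)  01001(✓)  01010(✓)  01011(✓)  01100(✓)  01101(✓)  01110(✓)  01111(✓)  10000(✓)  10001(✓)  10011(✓)  10100(✓)  10101(✓)  10110(✓)  10111(✓)  11000(✓)  11100(✓)  11101(✓)  11110(✓)  11111(✓)
size-2^1 implicants → -0001(✓)  -0101(✓)  -0111(✓)  -1000(✓)  -1100(✓)  -1101(✓)  -1110(✓)  -1111(✓)  0-001(✓)  0-010  0-101(✓)  0-111(✓)  00-01(✓)  001-1(✓)  01-00(✓)  01-01(✓)  01-10(✓)  01-11(✓)  010-0(✓)  010-1(✓)  0100-(✓)  0101-(✓)  011-0(✓)  011-1(✓)  0110-(✓)  0111-(✓)  1-000(✓)  1-100(✓)  1-101(✓)  1-110(✓)  1-111(✓)  10-00(✓)  10-01(✓)  10-11(✓)  100-1(✓)  1000-(✓)  101-0(✓)  101-1(✓)  1010-(✓)  1011-(✓)  11-00(✓)  111-0(✓)  111-1(✓)  1110-(✓)  1111-(✓)
size-2^2 implicants → --101(✓)  --111(✓)  -0-01  -01-1(✓)  -1-00  -11-0(✓)  -11-1(✓)  -110-(✓)  -111-(✓)  0--01  0-1-1(✓)  01--0(✓)  01--1(✓)  01-0-(✓)  01-1-(✓)  010--(✓)  011--(✓)  1--00  1-1-0(✓)  1-1-1(✓)  1-10-(✓)  1-11-(✓)  10--1  10-0-  101--(✓)  111--(✓)
size-2^3 implicants → --1-1  -11--  01---  1-1--
Unchecked terms (primes): --1-1, -0-01, -1-00, -11--, 0--01, 0-010, 01---, 1--00, 1-1--, 10--1, 10-0-
Minterm coverage:
  m1 ⊆ -0-01,0--01
  m2 ⊆ 0-010 [E]
  m5 ⊆ --1-1,-0-01,0--01
  m7 ⊆ --1-1 [E]
  m8 ⊆ -1-00,01---
  m9 ⊆ 0--01,01---
  m10 ⊆ 0-010,01---
  m11 ⊆ 01--- [E]
  m12 ⊆ -1-00,-11--,01---
  m14 ⊆ -11--,01---
  m15 ⊆ --1-1,-11--,01---
  m16 ⊆ 1--00,10-0-
  m17 ⊆ -0-01,10--1,10-0-
  m19 ⊆ 10--1 [E]
  m20 ⊆ 1--00,1-1--,10-0-
  m21 ⊆ --1-1,-0-01,1-1--,10--1,10-0-
  m23 ⊆ --1-1,1-1--,10--1
  m24 ⊆ -1-00,1--00
  m28 ⊆ -1-00,-11--,1--00,1-1--
  m29 ⊆ --1-1,-11--,1-1--
  m30 ⊆ -11--,1-1--
  m31 ⊆ --1-1,-11--,1-1--
E = {--1-1, 0-010, 01---, 10--1}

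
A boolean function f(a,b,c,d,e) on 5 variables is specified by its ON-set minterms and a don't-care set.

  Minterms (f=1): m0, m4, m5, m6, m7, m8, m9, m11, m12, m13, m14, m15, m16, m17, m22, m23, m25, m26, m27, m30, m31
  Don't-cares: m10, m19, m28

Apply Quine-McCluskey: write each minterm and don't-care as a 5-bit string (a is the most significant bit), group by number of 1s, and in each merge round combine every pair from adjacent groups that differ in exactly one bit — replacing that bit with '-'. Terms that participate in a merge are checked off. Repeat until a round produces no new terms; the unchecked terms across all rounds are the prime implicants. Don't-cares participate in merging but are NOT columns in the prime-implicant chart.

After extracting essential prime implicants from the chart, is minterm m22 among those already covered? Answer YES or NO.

[col 0] 00000*, 00100*, 00101*, 00110*, 00111*, 01000*, 01001*, 01010*, 01011*, 01100*, 01101*, 01110*, 01111*, 10000*, 10001*, 10011*, 10110*, 10111*, 11001*, 11010*, 11011*, 11100*, 11110*, 11111*
[col 1] -0000, -0110*, -0111*, -1001*, -1010*, -1011*, -1100*, -1110*, -1111*, 0-000*, 0-100*, 0-101*, 0-110*, 0-111*, 00-00*, 001-0*, 001-1*, 0010-*, 0011-*, 01-00*, 01-01*, 01-10*, 01-11*, 010-0*, 010-1*, 0100-*, 0101-*, 011-0*, 011-1*, 0110-*, 0111-*, 1-001*, 1-011*, 1-110*, 1-111*, 10-11*, 100-1*, 1000-, 1011-*, 11-10*, 11-11*, 110-1*, 1101-*, 111-0*, 1111-*
[col 2] --110*, --111*, -011-*, -1-10*, -1-11*, -10-1, -101-*, -11-0, -111-*, 0--00, 0-1-0*, 0-1-1*, 0-10-*, 0-11-*, 001--*, 01--0*, 01--1*, 01-0-*, 01-1-*, 010--*, 011--*, 1--11, 1-0-1, 1-11-*, 11-1-*
[col 3] --11-, -1-1-, 0-1--, 01---
Prime implicants: --11-, -0000, -1-1-, -10-1, -11-0, 0--00, 0-1--, 01---, 1--11, 1-0-1, 1000-
PI chart (minterm → PIs covering it):
  0 | -0000,0--00
  4 | 0--00,0-1--
  5 | 0-1--  (sole → essential)
  6 | --11-,0-1--
  7 | --11-,0-1--
  8 | 0--00,01---
  9 | -10-1,01---
  11 | -1-1-,-10-1,01---
  12 | -11-0,0--00,0-1--,01---
  13 | 0-1--,01---
  14 | --11-,-1-1-,-11-0,0-1--,01---
  15 | --11-,-1-1-,0-1--,01---
  16 | -0000,1000-
  17 | 1-0-1,1000-
  22 | --11-  (sole → essential)
  23 | --11-,1--11
  25 | -10-1,1-0-1
  26 | -1-1-  (sole → essential)
  27 | -1-1-,-10-1,1--11,1-0-1
  30 | --11-,-1-1-,-11-0
  31 | --11-,-1-1-,1--11
Essential prime implicants: --11-, -1-1-, 0-1--

YES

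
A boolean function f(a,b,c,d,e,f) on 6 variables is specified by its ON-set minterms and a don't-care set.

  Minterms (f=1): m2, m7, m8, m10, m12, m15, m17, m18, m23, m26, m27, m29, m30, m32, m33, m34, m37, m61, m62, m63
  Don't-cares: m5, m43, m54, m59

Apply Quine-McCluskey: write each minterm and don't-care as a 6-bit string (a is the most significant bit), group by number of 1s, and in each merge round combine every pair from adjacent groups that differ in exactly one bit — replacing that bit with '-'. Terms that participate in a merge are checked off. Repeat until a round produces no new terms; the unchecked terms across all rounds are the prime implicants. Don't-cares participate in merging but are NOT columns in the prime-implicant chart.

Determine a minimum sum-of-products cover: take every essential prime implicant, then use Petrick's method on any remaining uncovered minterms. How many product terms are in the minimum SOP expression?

Round 0: 000010✓ 000101✓ 000111✓ 001000✓ 001010✓ 001100✓ 001111✓ 010001 010010✓ 010111✓ 011010✓ 011011✓ 011101✓ 011110✓ 100000✓ 100001✓ 100010✓ 100101✓ 101011✓ 110110✓ 111011✓ 111101✓ 111110✓ 111111✓
Round 1: -00010 -00101 -11011 -11101 -11110 0-0010✓ 0-0111 0-1010✓ 00-010✓ 00-111 0001-1 001-00 0010-0 01-010✓ 011-10 01101- 1-1011 100-01 1000-0 10000- 11-110 111-11 1111-1 11111-
Round 2: 0--010
PIs = {-00010, -00101, -11011, -11101, -11110, 0--010, 0-0111, 00-111, 0001-1, 001-00, 0010-0, 010001, 011-10, 01101-, 1-1011, 100-01, 1000-0, 10000-, 11-110, 111-11, 1111-1, 11111-}
Coverage chart:
  m2: -00010,0--010
  m7: 0-0111,00-111,0001-1
  m8: 001-00,0010-0
  m10: 0--010,0010-0
  m12: 001-00 ←essential
  m15: 00-111 ←essential
  m17: 010001 ←essential
  m18: 0--010 ←essential
  m23: 0-0111 ←essential
  m26: 0--010,011-10,01101-
  m27: -11011,01101-
  m29: -11101 ←essential
  m30: -11110,011-10
  m32: 1000-0,10000-
  m33: 100-01,10000-
  m34: -00010,1000-0
  m37: -00101,100-01
  m61: -11101,1111-1
  m62: -11110,11-110,11111-
  m63: 111-11,1111-1,11111-
Essential: -11101, 0--010, 0-0111, 00-111, 001-00, 010001
Petrick residual → -11011, -11110, 100-01, 1000-0, 111-11
Min cover (11 terms): bcd'ef + bcde'f + bcdef' + a'd'ef' + a'c'def + a'b'def + a'b'ce'f' + a'bc'd'e'f + ab'c'e'f + ab'c'd'f' + abcef

11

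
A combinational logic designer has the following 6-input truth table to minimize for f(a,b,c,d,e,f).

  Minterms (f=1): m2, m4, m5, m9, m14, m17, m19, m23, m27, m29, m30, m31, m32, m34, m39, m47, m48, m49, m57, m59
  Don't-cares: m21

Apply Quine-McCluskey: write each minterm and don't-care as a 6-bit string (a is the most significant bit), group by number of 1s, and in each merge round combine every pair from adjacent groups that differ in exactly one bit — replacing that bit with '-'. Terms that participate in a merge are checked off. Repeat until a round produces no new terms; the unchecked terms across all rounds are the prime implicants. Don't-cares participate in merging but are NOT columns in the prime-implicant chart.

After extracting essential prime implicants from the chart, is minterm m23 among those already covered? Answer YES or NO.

size-2^0 implicants → 000010(✓)  000100(✓)  000101(✓)  001001  001110(✓)  010001(✓)  010011(✓)  010101(✓)  010111(✓)  011011(✓)  011101(✓)  011110(✓)  011111(✓)  100000(✓)  100010(✓)  100111(✓)  101111(✓)  110000(✓)  110001(✓)  111001(✓)  111011(✓)
size-2^1 implicants → -00010  -10001  -11011  0-0101  0-1110  00010-  01-011(✓)  01-101(✓)  01-111(✓)  010-01(✓)  010-11(✓)  0100-1(✓)  0101-1(✓)  011-11(✓)  0111-1(✓)  01111-  1-0000  10-111  1000-0  11-001  11000-  1110-1
size-2^2 implicants → 01--11  01-1-1  010--1
Unchecked terms (primes): -00010, -10001, -11011, 0-0101, 0-1110, 00010-, 001001, 01--11, 01-1-1, 010--1, 01111-, 1-0000, 10-111, 1000-0, 11-001, 11000-, 1110-1
Minterm coverage:
  m2 ⊆ -00010 [E]
  m4 ⊆ 00010- [E]
  m5 ⊆ 0-0101,00010-
  m9 ⊆ 001001 [E]
  m14 ⊆ 0-1110 [E]
  m17 ⊆ -10001,010--1
  m19 ⊆ 01--11,010--1
  m23 ⊆ 01--11,01-1-1,010--1
  m27 ⊆ -11011,01--11
  m29 ⊆ 01-1-1 [E]
  m30 ⊆ 0-1110,01111-
  m31 ⊆ 01--11,01-1-1,01111-
  m32 ⊆ 1-0000,1000-0
  m34 ⊆ -00010,1000-0
  m39 ⊆ 10-111 [E]
  m47 ⊆ 10-111 [E]
  m48 ⊆ 1-0000,11000-
  m49 ⊆ -10001,11-001,11000-
  m57 ⊆ 11-001,1110-1
  m59 ⊆ -11011,1110-1
E = {-00010, 0-1110, 00010-, 001001, 01-1-1, 10-111}

YES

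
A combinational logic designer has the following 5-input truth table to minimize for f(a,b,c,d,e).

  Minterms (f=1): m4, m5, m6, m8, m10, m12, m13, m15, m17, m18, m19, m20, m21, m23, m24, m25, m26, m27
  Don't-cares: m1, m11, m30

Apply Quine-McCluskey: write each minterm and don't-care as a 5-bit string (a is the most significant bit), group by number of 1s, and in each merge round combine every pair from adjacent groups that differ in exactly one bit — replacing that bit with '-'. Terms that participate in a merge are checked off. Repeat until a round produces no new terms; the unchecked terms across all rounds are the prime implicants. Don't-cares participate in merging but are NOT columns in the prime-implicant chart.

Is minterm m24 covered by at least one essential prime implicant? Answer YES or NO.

Round 0: 00001✓ 00100✓ 00101✓ 00110✓ 01000✓ 01010✓ 01011✓ 01100✓ 01101✓ 01111✓ 10001✓ 10010✓ 10011✓ 10100✓ 10101✓ 10111✓ 11000✓ 11001✓ 11010✓ 11011✓ 11110✓
Round 1: -0001✓ -0100✓ -0101✓ -1000✓ -1010✓ -1011✓ 0-100✓ 0-101✓ 00-01✓ 001-0 0010-✓ 01-00 01-11 010-0✓ 0101-✓ 011-1 0110-✓ 1-001✓ 1-010✓ 1-011✓ 10-01✓ 10-11✓ 100-1✓ 1001-✓ 101-1✓ 1010-✓ 11-10 110-0✓ 110-1✓ 1100-✓ 1101-✓
Round 2: -0-01 -010- -10-0 -101- 0-10- 1-0-1 1-01- 10--1 110--
PIs = {-0-01, -010-, -10-0, -101-, 0-10-, 001-0, 01-00, 01-11, 011-1, 1-0-1, 1-01-, 10--1, 11-10, 110--}
Coverage chart:
  m4: -010-,0-10-,001-0
  m5: -0-01,-010-,0-10-
  m6: 001-0 ←essential
  m8: -10-0,01-00
  m10: -10-0,-101-
  m12: 0-10-,01-00
  m13: 0-10-,011-1
  m15: 01-11,011-1
  m17: -0-01,1-0-1,10--1
  m18: 1-01- ←essential
  m19: 1-0-1,1-01-,10--1
  m20: -010- ←essential
  m21: -0-01,-010-,10--1
  m23: 10--1 ←essential
  m24: -10-0,110--
  m25: 1-0-1,110--
  m26: -10-0,-101-,1-01-,11-10,110--
  m27: -101-,1-0-1,1-01-,110--
Essential: -010-, 001-0, 1-01-, 10--1

NO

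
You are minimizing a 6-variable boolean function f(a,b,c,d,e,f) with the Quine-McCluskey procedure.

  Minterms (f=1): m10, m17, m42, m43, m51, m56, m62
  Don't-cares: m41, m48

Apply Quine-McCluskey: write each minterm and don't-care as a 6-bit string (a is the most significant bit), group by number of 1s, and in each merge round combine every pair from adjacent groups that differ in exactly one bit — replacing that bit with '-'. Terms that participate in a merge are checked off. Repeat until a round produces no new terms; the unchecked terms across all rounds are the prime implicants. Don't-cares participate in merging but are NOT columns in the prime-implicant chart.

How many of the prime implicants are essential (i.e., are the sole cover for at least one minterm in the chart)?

5

size-2^0 implicants → 001010(✓)  010001  101001(✓)  101010(✓)  101011(✓)  110000(✓)  110011  111000(✓)  111110
size-2^1 implicants → -01010  1010-1  10101-  11-000
Unchecked terms (primes): -01010, 010001, 1010-1, 10101-, 11-000, 110011, 111110
Minterm coverage:
  m10 ⊆ -01010 [E]
  m17 ⊆ 010001 [E]
  m42 ⊆ -01010,10101-
  m43 ⊆ 1010-1,10101-
  m51 ⊆ 110011 [E]
  m56 ⊆ 11-000 [E]
  m62 ⊆ 111110 [E]
E = {-01010, 010001, 11-000, 110011, 111110}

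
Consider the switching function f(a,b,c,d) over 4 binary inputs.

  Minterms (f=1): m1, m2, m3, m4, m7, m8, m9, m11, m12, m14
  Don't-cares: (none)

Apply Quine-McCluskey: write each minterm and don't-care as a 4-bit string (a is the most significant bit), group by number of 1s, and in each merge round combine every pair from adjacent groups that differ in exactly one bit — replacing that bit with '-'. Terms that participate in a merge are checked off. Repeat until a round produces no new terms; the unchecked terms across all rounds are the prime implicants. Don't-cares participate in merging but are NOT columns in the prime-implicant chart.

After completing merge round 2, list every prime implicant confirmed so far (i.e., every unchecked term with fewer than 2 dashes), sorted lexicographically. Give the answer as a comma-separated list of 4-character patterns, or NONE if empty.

-100, 0-11, 001-, 1-00, 100-, 11-0

size-2^0 implicants → 0001(✓)  0010(✓)  0011(✓)  0100(✓)  0111(✓)  1000(✓)  1001(✓)  1011(✓)  1100(✓)  1110(✓)
size-2^1 implicants → -001(✓)  -011(✓)  -100  0-11  00-1(✓)  001-  1-00  10-1(✓)  100-  11-0
size-2^2 implicants → -0-1
Unchecked terms (primes): -0-1, -100, 0-11, 001-, 1-00, 100-, 11-0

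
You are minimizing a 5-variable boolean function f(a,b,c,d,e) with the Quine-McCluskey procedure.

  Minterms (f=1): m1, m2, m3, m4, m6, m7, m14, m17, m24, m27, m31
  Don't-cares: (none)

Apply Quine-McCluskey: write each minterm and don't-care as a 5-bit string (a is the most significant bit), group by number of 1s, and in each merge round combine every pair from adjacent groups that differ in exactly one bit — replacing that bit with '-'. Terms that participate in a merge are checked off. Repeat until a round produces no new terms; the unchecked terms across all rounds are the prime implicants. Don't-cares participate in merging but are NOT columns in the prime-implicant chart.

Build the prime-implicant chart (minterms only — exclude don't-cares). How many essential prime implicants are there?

6

[col 0] 00001*, 00010*, 00011*, 00100*, 00110*, 00111*, 01110*, 10001*, 11000, 11011*, 11111*
[col 1] -0001, 0-110, 00-10*, 00-11*, 000-1, 0001-*, 001-0, 0011-*, 11-11
[col 2] 00-1-
Prime implicants: -0001, 0-110, 00-1-, 000-1, 001-0, 11-11, 11000
PI chart (minterm → PIs covering it):
  1 | -0001,000-1
  2 | 00-1-  (sole → essential)
  3 | 00-1-,000-1
  4 | 001-0  (sole → essential)
  6 | 0-110,00-1-,001-0
  7 | 00-1-  (sole → essential)
  14 | 0-110  (sole → essential)
  17 | -0001  (sole → essential)
  24 | 11000  (sole → essential)
  27 | 11-11  (sole → essential)
  31 | 11-11  (sole → essential)
Essential prime implicants: -0001, 0-110, 00-1-, 001-0, 11-11, 11000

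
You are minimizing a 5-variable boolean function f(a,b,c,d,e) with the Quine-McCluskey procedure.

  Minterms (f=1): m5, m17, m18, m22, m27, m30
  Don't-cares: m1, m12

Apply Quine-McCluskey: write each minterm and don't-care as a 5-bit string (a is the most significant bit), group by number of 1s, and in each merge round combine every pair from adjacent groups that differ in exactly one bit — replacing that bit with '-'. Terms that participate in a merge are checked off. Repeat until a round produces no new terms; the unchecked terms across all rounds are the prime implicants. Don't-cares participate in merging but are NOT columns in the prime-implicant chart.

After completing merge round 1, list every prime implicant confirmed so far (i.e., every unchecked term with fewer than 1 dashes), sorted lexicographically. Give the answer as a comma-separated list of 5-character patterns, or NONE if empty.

01100, 11011

size-2^0 implicants → 00001(✓)  00101(✓)  01100  10001(✓)  10010(✓)  10110(✓)  11011  11110(✓)
size-2^1 implicants → -0001  00-01  1-110  10-10
Unchecked terms (primes): -0001, 00-01, 01100, 1-110, 10-10, 11011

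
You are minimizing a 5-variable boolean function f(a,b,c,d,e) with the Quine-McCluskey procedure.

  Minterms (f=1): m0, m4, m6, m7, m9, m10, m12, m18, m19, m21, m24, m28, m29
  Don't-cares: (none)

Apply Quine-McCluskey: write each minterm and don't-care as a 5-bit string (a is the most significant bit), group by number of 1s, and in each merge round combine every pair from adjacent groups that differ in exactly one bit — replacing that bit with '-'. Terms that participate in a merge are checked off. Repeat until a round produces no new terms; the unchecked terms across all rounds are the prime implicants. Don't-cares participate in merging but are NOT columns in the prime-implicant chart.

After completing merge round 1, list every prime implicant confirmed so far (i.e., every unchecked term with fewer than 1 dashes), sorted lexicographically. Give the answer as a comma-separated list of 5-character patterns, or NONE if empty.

[col 0] 00000*, 00100*, 00110*, 00111*, 01001, 01010, 01100*, 10010*, 10011*, 10101*, 11000*, 11100*, 11101*
[col 1] -1100, 0-100, 00-00, 001-0, 0011-, 1-101, 1001-, 11-00, 1110-
Prime implicants: -1100, 0-100, 00-00, 001-0, 0011-, 01001, 01010, 1-101, 1001-, 11-00, 1110-

01001, 01010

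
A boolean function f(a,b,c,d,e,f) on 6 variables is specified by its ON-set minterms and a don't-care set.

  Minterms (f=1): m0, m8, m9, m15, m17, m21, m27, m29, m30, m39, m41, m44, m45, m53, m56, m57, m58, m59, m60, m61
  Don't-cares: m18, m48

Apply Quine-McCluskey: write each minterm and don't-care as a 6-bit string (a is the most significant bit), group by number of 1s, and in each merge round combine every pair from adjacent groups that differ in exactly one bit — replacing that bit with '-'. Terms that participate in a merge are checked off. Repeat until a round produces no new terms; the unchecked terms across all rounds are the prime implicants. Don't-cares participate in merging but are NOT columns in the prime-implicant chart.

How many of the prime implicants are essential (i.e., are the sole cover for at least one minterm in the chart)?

9

Round 0: 000000✓ 001000✓ 001001✓ 001111 010001✓ 010010 010101✓ 011011✓ 011101✓ 011110 100111 101001✓ 101100✓ 101101✓ 110000✓ 110101✓ 111000✓ 111001✓ 111010✓ 111011✓ 111100✓ 111101✓
Round 1: -01001 -10101✓ -11011 -11101✓ 00-000 00100- 01-101✓ 010-01 1-1001✓ 1-1100✓ 1-1101✓ 101-01✓ 10110-✓ 11-000 11-101✓ 111-00✓ 111-01✓ 1110-0✓ 1110-1✓ 11100-✓ 11101-✓ 11110-✓
Round 2: -1-101 1-1-01 1-110- 111-0- 1110--
PIs = {-01001, -1-101, -11011, 00-000, 00100-, 001111, 010-01, 010010, 011110, 1-1-01, 1-110-, 100111, 11-000, 111-0-, 1110--}
Coverage chart:
  m0: 00-000 ←essential
  m8: 00-000,00100-
  m9: -01001,00100-
  m15: 001111 ←essential
  m17: 010-01 ←essential
  m21: -1-101,010-01
  m27: -11011 ←essential
  m29: -1-101 ←essential
  m30: 011110 ←essential
  m39: 100111 ←essential
  m41: -01001,1-1-01
  m44: 1-110- ←essential
  m45: 1-1-01,1-110-
  m53: -1-101 ←essential
  m56: 11-000,111-0-,1110--
  m57: 1-1-01,111-0-,1110--
  m58: 1110-- ←essential
  m59: -11011,1110--
  m60: 1-110-,111-0-
  m61: -1-101,1-1-01,1-110-,111-0-
Essential: -1-101, -11011, 00-000, 001111, 010-01, 011110, 1-110-, 100111, 1110--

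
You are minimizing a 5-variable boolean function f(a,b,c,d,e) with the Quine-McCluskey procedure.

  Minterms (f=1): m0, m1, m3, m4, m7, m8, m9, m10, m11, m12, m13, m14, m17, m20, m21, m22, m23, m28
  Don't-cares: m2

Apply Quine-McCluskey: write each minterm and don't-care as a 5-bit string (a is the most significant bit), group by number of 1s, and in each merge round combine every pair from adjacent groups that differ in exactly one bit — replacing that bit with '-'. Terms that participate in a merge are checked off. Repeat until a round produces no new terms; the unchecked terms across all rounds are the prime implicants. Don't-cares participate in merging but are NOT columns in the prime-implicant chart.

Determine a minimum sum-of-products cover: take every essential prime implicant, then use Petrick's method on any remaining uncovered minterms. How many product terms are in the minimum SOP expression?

7

[col 0] 00000*, 00001*, 00010*, 00011*, 00100*, 00111*, 01000*, 01001*, 01010*, 01011*, 01100*, 01101*, 01110*, 10001*, 10100*, 10101*, 10110*, 10111*, 11100*
[col 1] -0001, -0100*, -0111, -1100*, 0-000*, 0-001*, 0-010*, 0-011*, 0-100*, 00-00*, 00-11, 000-0*, 000-1*, 0000-*, 0001-*, 01-00*, 01-01*, 01-10*, 010-0*, 010-1*, 0100-*, 0101-*, 011-0*, 0110-*, 1-100*, 10-01, 101-0*, 101-1*, 1010-*, 1011-*
[col 2] --100, 0--00, 0-0-0*, 0-0-1*, 0-00-*, 0-01-*, 000--*, 01--0, 01-0-, 010--*, 101--
[col 3] 0-0--
Prime implicants: --100, -0001, -0111, 0--00, 0-0--, 00-11, 01--0, 01-0-, 10-01, 101--
PI chart (minterm → PIs covering it):
  0 | 0--00,0-0--
  1 | -0001,0-0--
  3 | 0-0--,00-11
  4 | --100,0--00
  7 | -0111,00-11
  8 | 0--00,0-0--,01--0,01-0-
  9 | 0-0--,01-0-
  10 | 0-0--,01--0
  11 | 0-0--  (sole → essential)
  12 | --100,0--00,01--0,01-0-
  13 | 01-0-  (sole → essential)
  14 | 01--0  (sole → essential)
  17 | -0001,10-01
  20 | --100,101--
  21 | 10-01,101--
  22 | 101--  (sole → essential)
  23 | -0111,101--
  28 | --100  (sole → essential)
Essential prime implicants: --100, 0-0--, 01--0, 01-0-, 101--
Petrick residual → -0001, -0111
Minimum SOP uses 7 PIs: cd'e' + b'c'd'e + b'cde + a'c' + a'be' + a'bd' + ab'c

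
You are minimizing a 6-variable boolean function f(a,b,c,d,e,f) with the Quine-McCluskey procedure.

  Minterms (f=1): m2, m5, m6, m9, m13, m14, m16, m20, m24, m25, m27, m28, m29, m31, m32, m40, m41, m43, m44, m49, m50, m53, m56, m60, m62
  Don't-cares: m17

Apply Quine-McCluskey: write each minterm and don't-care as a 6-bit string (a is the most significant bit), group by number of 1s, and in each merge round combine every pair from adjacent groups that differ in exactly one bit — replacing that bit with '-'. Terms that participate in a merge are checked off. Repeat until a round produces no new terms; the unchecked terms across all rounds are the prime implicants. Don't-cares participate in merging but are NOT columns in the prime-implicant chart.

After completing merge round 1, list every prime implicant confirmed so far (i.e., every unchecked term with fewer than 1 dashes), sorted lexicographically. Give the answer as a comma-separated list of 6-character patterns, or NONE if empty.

size-2^0 implicants → 000010(✓)  000101(✓)  000110(✓)  001001(✓)  001101(✓)  001110(✓)  010000(✓)  010001(✓)  010100(✓)  011000(✓)  011001(✓)  011011(✓)  011100(✓)  011101(✓)  011111(✓)  100000(✓)  101000(✓)  101001(✓)  101011(✓)  101100(✓)  110001(✓)  110010  110101(✓)  111000(✓)  111100(✓)  111110(✓)
size-2^1 implicants → -01001  -10001  -11000(✓)  -11100(✓)  0-1001(✓)  0-1101(✓)  00-101  00-110  000-10  001-01(✓)  01-000(✓)  01-001(✓)  01-100(✓)  010-00(✓)  01000-(✓)  011-00(✓)  011-01(✓)  011-11(✓)  0110-1(✓)  01100-(✓)  0111-1(✓)  01110-(✓)  1-1000(✓)  1-1100(✓)  10-000  101-00(✓)  1010-1  10100-  110-01  111-00(✓)  1111-0
size-2^2 implicants → -11-00  0-1-01  01--00  01-00-  011--1  011-0-  1-1-00
Unchecked terms (primes): -01001, -10001, -11-00, 0-1-01, 00-101, 00-110, 000-10, 01--00, 01-00-, 011--1, 011-0-, 1-1-00, 10-000, 1010-1, 10100-, 110-01, 110010, 1111-0

110010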